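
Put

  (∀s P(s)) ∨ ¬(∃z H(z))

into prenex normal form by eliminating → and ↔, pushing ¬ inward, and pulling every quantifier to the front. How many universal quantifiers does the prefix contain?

Push ¬ through the quantifiers and connectives to reach negation normal form:
  (∀s P(s)) ∨ (∀z ¬H(z))
All bound variables are already distinct, so no renaming is needed.
Pull the quantifiers to the front (each side's bound variable is not free in the other side):
  ∀s ∀z (P(s) ∨ ¬H(z))
The prefix is ∀s ∀z: 2 universal, 0 existential.

2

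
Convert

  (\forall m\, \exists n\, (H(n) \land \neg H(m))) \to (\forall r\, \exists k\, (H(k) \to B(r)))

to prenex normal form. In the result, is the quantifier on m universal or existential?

existential

Rewrite implications/biconditionals: A → B as ¬A ∨ B.
  \neg (\forall m\, \exists n\, (H(n) \land \neg H(m))) \lor (\forall r\, \exists k\, (\neg H(k) \lor B(r)))
Move each ¬ inward, flipping quantifiers it crosses:
  (\exists m\, \forall n\, (\neg H(n) \lor H(m))) \lor (\forall r\, \exists k\, (\neg H(k) \lor B(r)))
All bound variables are already distinct, so no renaming is needed.
Pull the quantifiers to the front (each side's bound variable is not free in the other side):
  \exists m\, \forall n\, \forall r\, \exists k\, (\neg H(n) \lor H(m) \lor \neg H(k) \lor B(r))
The quantifier \forall m sits under an odd number of negations (counting the antecedent side of each →), so it flips to \exists m.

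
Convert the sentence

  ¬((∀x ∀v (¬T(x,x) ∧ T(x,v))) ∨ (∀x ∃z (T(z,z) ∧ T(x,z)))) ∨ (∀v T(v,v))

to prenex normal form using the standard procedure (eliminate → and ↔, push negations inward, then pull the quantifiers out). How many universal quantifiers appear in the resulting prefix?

Push ¬ through the quantifiers and connectives to reach negation normal form:
  (∃x ∃v (T(x,x) ∨ ¬T(x,v))) ∧ (∃x ∀z (¬T(z,z) ∨ ¬T(x,z))) ∨ (∀v T(v,v))
Rename bound variables to avoid capture: x↦y, v↦v1.
  (∃x ∃v (T(x,x) ∨ ¬T(x,v))) ∧ (∃y ∀z (¬T(z,z) ∨ ¬T(y,z))) ∨ (∀v1 T(v1,v1))
Finally move all quantifiers to the prefix:
  ∃x ∃v ∃y ∀z ∀v1 ((T(x,x) ∨ ¬T(x,v)) ∧ (¬T(z,z) ∨ ¬T(y,z)) ∨ T(v1,v1))
The prefix is ∃x ∃v ∃y ∀z ∀v1: 2 universal, 3 existential.

2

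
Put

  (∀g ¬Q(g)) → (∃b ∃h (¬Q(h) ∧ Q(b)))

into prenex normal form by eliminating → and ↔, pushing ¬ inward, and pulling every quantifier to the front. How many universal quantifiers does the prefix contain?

0

Eliminate → and ↔ using ¬ and ∨.
  ¬(∀g ¬Q(g)) ∨ (∃b ∃h (¬Q(h) ∧ Q(b)))
Push ¬ through the quantifiers and connectives to reach negation normal form:
  (∃g Q(g)) ∨ (∃b ∃h (¬Q(h) ∧ Q(b)))
Pull the quantifiers to the front (each side's bound variable is not free in the other side):
  ∃g ∃b ∃h (Q(g) ∨ ¬Q(h) ∧ Q(b))
The prefix is ∃g ∃b ∃h: 0 universal, 3 existential.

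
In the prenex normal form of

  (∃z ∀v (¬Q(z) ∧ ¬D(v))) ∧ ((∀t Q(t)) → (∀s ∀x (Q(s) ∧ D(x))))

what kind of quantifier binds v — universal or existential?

Eliminate → and ↔ using ¬ and ∨.
  (∃z ∀v (¬Q(z) ∧ ¬D(v))) ∧ (¬(∀t Q(t)) ∨ (∀s ∀x (Q(s) ∧ D(x))))
Push ¬ through the quantifiers and connectives to reach negation normal form:
  (∃z ∀v (¬Q(z) ∧ ¬D(v))) ∧ ((∃t ¬Q(t)) ∨ (∀s ∀x (Q(s) ∧ D(x))))
All bound variables are already distinct, so no renaming is needed.
Extract every quantifier outward, since the variables are now distinct and don't occur free across branches:
  ∃z ∀v ∃t ∀s ∀x (¬Q(z) ∧ ¬D(v) ∧ (¬Q(t) ∨ Q(s) ∧ D(x)))
The quantifier ∀v sits under an even number of negations (counting the antecedent side of each →), so it remains universal.

universal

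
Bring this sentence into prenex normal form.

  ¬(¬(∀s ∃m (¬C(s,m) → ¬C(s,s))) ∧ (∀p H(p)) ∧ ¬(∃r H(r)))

Eliminate → and ↔ using ¬ and ∨.
  ¬(¬(∀s ∃m (¬¬C(s,m) ∨ ¬C(s,s))) ∧ (∀p H(p)) ∧ ¬(∃r H(r)))
Move each ¬ inward, flipping quantifiers it crosses:
  (∀s ∃m (C(s,m) ∨ ¬C(s,s))) ∨ (∃p ¬H(p)) ∨ (∃r H(r))
All bound variables are already distinct, so no renaming is needed.
Pull the quantifiers to the front (each side's bound variable is not free in the other side):
  ∀s ∃m ∃p ∃r (C(s,m) ∨ ¬C(s,s) ∨ ¬H(p) ∨ H(r))

∀s ∃m ∃p ∃r (C(s,m) ∨ ¬C(s,s) ∨ ¬H(p) ∨ H(r))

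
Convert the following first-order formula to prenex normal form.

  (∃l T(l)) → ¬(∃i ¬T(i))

Rewrite implications/biconditionals: A → B as ¬A ∨ B.
  ¬(∃l T(l)) ∨ ¬(∃i ¬T(i))
Move each ¬ inward, flipping quantifiers it crosses:
  (∀l ¬T(l)) ∨ (∀i T(i))
Finally move all quantifiers to the prefix:
  ∀l ∀i (¬T(l) ∨ T(i))

∀l ∀i (¬T(l) ∨ T(i))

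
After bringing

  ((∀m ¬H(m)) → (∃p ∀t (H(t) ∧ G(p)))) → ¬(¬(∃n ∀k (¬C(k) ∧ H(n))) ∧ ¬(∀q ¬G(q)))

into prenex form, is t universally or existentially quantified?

First replace A → B with ¬A ∨ B.
  ¬(¬(∀m ¬H(m)) ∨ (∃p ∀t (H(t) ∧ G(p)))) ∨ ¬(¬(∃n ∀k (¬C(k) ∧ H(n))) ∧ ¬(∀q ¬G(q)))
Move each ¬ inward, flipping quantifiers it crosses:
  (∀m ¬H(m)) ∧ (∀p ∃t (¬H(t) ∨ ¬G(p))) ∨ (∃n ∀k (¬C(k) ∧ H(n))) ∨ (∀q ¬G(q))
Pull the quantifiers to the front (each side's bound variable is not free in the other side):
  ∀m ∀p ∃t ∃n ∀k ∀q (¬H(m) ∧ (¬H(t) ∨ ¬G(p)) ∨ ¬C(k) ∧ H(n) ∨ ¬G(q))
The quantifier ∀t sits under an odd number of negations (counting the antecedent side of each →), so it flips to ∃t.

existential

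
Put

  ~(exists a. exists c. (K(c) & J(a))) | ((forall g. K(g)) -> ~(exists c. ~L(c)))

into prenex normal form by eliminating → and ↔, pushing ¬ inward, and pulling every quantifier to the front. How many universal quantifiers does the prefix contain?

First replace A → B with ¬A ∨ B.
  ~(exists a. exists c. (K(c) & J(a))) | ~(forall g. K(g)) | ~(exists c. ~L(c))
Push ¬ through the quantifiers and connectives to reach negation normal form:
  (forall a. forall c. (~K(c) | ~J(a))) | (exists g. ~K(g)) | (forall c. L(c))
Standardize variables apart so no two quantifiers bind the same name: c↦v1.
  (forall a. forall c. (~K(c) | ~J(a))) | (exists g. ~K(g)) | (forall v1. L(v1))
Finally move all quantifiers to the prefix:
  forall a. forall c. exists g. forall v1. (~K(c) | ~J(a) | ~K(g) | L(v1))
The prefix is forall a forall c exists g forall v1: 3 universal, 1 existential.

3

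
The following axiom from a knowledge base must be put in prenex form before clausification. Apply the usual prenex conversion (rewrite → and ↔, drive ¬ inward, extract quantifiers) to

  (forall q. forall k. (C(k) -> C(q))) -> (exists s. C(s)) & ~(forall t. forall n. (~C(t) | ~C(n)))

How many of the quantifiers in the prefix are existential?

5

First replace A → B with ¬A ∨ B.
  ~(forall q. forall k. (~C(k) | C(q))) | (exists s. C(s)) & ~(forall t. forall n. (~C(t) | ~C(n)))
Push ¬ through the quantifiers and connectives to reach negation normal form:
  (exists q. exists k. (C(k) & ~C(q))) | (exists s. C(s)) & (exists t. exists n. (C(t) & C(n)))
Extract every quantifier outward, since the variables are now distinct and don't occur free across branches:
  exists q. exists k. exists s. exists t. exists n. (C(k) & ~C(q) | C(s) & C(t) & C(n))
The prefix is exists q exists k exists s exists t exists n: 0 universal, 5 existential.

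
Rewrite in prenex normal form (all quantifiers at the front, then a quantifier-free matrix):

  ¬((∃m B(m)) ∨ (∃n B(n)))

∀m ∀n (¬B(m) ∧ ¬B(n))

Push ¬ through the quantifiers and connectives to reach negation normal form:
  (∀m ¬B(m)) ∧ (∀n ¬B(n))
All bound variables are already distinct, so no renaming is needed.
Pull the quantifiers to the front (each side's bound variable is not free in the other side):
  ∀m ∀n (¬B(m) ∧ ¬B(n))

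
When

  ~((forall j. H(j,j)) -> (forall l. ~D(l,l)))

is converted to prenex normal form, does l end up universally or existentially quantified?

Rewrite implications/biconditionals: A → B as ¬A ∨ B.
  ~(~(forall j. H(j,j)) | (forall l. ~D(l,l)))
Push ¬ through the quantifiers and connectives to reach negation normal form:
  (forall j. H(j,j)) & (exists l. D(l,l))
All bound variables are already distinct, so no renaming is needed.
Pull the quantifiers to the front (each side's bound variable is not free in the other side):
  forall j. exists l. (H(j,j) & D(l,l))
The quantifier forall l sits under an odd number of negations (counting the antecedent side of each →), so it flips to exists l.

existential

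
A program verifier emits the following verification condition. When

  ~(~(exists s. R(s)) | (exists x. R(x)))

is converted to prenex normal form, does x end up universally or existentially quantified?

Push ¬ through the quantifiers and connectives to reach negation normal form:
  (exists s. R(s)) & (forall x. ~R(x))
All bound variables are already distinct, so no renaming is needed.
Extract every quantifier outward, since the variables are now distinct and don't occur free across branches:
  exists s. forall x. (R(s) & ~R(x))
The quantifier exists x sits under an odd number of negations, so it flips to forall x.

universal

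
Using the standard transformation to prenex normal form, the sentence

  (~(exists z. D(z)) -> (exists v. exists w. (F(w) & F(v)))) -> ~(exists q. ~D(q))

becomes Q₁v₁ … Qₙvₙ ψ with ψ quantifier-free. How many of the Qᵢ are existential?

0

First replace A → B with ¬A ∨ B.
  ~(~~(exists z. D(z)) | (exists v. exists w. (F(w) & F(v)))) | ~(exists q. ~D(q))
Push ¬ through the quantifiers and connectives to reach negation normal form:
  (forall z. ~D(z)) & (forall v. forall w. (~F(w) | ~F(v))) | (forall q. D(q))
Extract every quantifier outward, since the variables are now distinct and don't occur free across branches:
  forall z. forall v. forall w. forall q. (~D(z) & (~F(w) | ~F(v)) | D(q))
The prefix is forall z forall v forall w forall q: 4 universal, 0 existential.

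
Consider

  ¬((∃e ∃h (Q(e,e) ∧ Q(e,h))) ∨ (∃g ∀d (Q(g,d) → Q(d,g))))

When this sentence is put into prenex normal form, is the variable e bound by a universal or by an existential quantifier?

First replace A → B with ¬A ∨ B.
  ¬((∃e ∃h (Q(e,e) ∧ Q(e,h))) ∨ (∃g ∀d (¬Q(g,d) ∨ Q(d,g))))
Push ¬ through the quantifiers and connectives to reach negation normal form:
  (∀e ∀h (¬Q(e,e) ∨ ¬Q(e,h))) ∧ (∀g ∃d (Q(g,d) ∧ ¬Q(d,g)))
All bound variables are already distinct, so no renaming is needed.
Pull the quantifiers to the front (each side's bound variable is not free in the other side):
  ∀e ∀h ∀g ∃d ((¬Q(e,e) ∨ ¬Q(e,h)) ∧ Q(g,d) ∧ ¬Q(d,g))
The quantifier ∃e sits under an odd number of negations (counting the antecedent side of each →), so it flips to ∀e.

universal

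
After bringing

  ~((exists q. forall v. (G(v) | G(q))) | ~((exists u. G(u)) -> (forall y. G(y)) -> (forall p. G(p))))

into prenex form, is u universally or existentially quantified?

First replace A → B with ¬A ∨ B.
  ~((exists q. forall v. (G(v) | G(q))) | ~(~(exists u. G(u)) | ~(forall y. G(y)) | (forall p. G(p))))
Drive negations inward (¬∀x A ≡ ∃x ¬A, ¬∃x A ≡ ∀x ¬A, De Morgan for ∧/∨):
  (forall q. exists v. (~G(v) & ~G(q))) & ((forall u. ~G(u)) | (exists y. ~G(y)) | (forall p. G(p)))
All bound variables are already distinct, so no renaming is needed.
Finally move all quantifiers to the prefix:
  forall q. exists v. forall u. exists y. forall p. (~G(v) & ~G(q) & (~G(u) | ~G(y) | G(p)))
The quantifier exists u sits under an odd number of negations (counting the antecedent side of each →), so it flips to forall u.

universal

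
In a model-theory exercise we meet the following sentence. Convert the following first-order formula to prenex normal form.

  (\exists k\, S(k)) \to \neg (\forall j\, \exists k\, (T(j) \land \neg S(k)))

\forall k\, \exists j\, \forall r\, (\neg S(k) \lor \neg T(j) \lor S(r))

Rewrite implications/biconditionals: A → B as ¬A ∨ B.
  \neg (\exists k\, S(k)) \lor \neg (\forall j\, \exists k\, (T(j) \land \neg S(k)))
Move each ¬ inward, flipping quantifiers it crosses:
  (\forall k\, \neg S(k)) \lor (\exists j\, \forall k\, (\neg T(j) \lor S(k)))
Give each quantifier a distinct variable: k↦r.
  (\forall k\, \neg S(k)) \lor (\exists j\, \forall r\, (\neg T(j) \lor S(r)))
Extract every quantifier outward, since the variables are now distinct and don't occur free across branches:
  \forall k\, \exists j\, \forall r\, (\neg S(k) \lor \neg T(j) \lor S(r))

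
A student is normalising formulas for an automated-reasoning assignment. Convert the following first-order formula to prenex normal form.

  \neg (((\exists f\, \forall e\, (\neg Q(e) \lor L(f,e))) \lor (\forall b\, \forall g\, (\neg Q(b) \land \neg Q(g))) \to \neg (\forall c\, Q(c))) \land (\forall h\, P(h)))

\exists f\, \forall e\, \forall b\, \forall g\, \forall c\, \exists h\, ((\neg Q(e) \lor L(f,e) \lor \neg Q(b) \land \neg Q(g)) \land Q(c) \lor \neg P(h))

Eliminate → and ↔ using ¬ and ∨.
  \neg ((\neg ((\exists f\, \forall e\, (\neg Q(e) \lor L(f,e))) \lor (\forall b\, \forall g\, (\neg Q(b) \land \neg Q(g)))) \lor \neg (\forall c\, Q(c))) \land (\forall h\, P(h)))
Drive negations inward (¬∀x A ≡ ∃x ¬A, ¬∃x A ≡ ∀x ¬A, De Morgan for ∧/∨):
  ((\exists f\, \forall e\, (\neg Q(e) \lor L(f,e))) \lor (\forall b\, \forall g\, (\neg Q(b) \land \neg Q(g)))) \land (\forall c\, Q(c)) \lor (\exists h\, \neg P(h))
All bound variables are already distinct, so no renaming is needed.
Extract every quantifier outward, since the variables are now distinct and don't occur free across branches:
  \exists f\, \forall e\, \forall b\, \forall g\, \forall c\, \exists h\, ((\neg Q(e) \lor L(f,e) \lor \neg Q(b) \land \neg Q(g)) \land Q(c) \lor \neg P(h))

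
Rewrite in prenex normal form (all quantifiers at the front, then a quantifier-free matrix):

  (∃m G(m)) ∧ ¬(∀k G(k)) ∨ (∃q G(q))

Drive negations inward (¬∀x A ≡ ∃x ¬A, ¬∃x A ≡ ∀x ¬A, De Morgan for ∧/∨):
  (∃m G(m)) ∧ (∃k ¬G(k)) ∨ (∃q G(q))
All bound variables are already distinct, so no renaming is needed.
Pull the quantifiers to the front (each side's bound variable is not free in the other side):
  ∃m ∃k ∃q (G(m) ∧ ¬G(k) ∨ G(q))

∃m ∃k ∃q (G(m) ∧ ¬G(k) ∨ G(q))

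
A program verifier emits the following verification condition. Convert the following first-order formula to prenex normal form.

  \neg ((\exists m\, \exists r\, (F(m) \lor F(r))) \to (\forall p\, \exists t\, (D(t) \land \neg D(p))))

First replace A → B with ¬A ∨ B.
  \neg (\neg (\exists m\, \exists r\, (F(m) \lor F(r))) \lor (\forall p\, \exists t\, (D(t) \land \neg D(p))))
Move each ¬ inward, flipping quantifiers it crosses:
  (\exists m\, \exists r\, (F(m) \lor F(r))) \land (\exists p\, \forall t\, (\neg D(t) \lor D(p)))
Pull the quantifiers to the front (each side's bound variable is not free in the other side):
  \exists m\, \exists r\, \exists p\, \forall t\, ((F(m) \lor F(r)) \land (\neg D(t) \lor D(p)))

\exists m\, \exists r\, \exists p\, \forall t\, ((F(m) \lor F(r)) \land (\neg D(t) \lor D(p)))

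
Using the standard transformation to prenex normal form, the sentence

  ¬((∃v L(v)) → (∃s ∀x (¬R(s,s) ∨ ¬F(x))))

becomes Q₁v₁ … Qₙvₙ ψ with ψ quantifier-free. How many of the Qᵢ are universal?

First replace A → B with ¬A ∨ B.
  ¬(¬(∃v L(v)) ∨ (∃s ∀x (¬R(s,s) ∨ ¬F(x))))
Drive negations inward (¬∀x A ≡ ∃x ¬A, ¬∃x A ≡ ∀x ¬A, De Morgan for ∧/∨):
  (∃v L(v)) ∧ (∀s ∃x (R(s,s) ∧ F(x)))
Finally move all quantifiers to the prefix:
  ∃v ∀s ∃x (L(v) ∧ R(s,s) ∧ F(x))
The prefix is ∃v ∀s ∃x: 1 universal, 2 existential.

1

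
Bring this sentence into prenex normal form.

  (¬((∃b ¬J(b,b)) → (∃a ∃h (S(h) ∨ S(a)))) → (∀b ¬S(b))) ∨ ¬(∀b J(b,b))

∀b ∃a ∃h ∀y1 ∃x1 (J(b,b) ∨ S(h) ∨ S(a) ∨ ¬S(y1) ∨ ¬J(x1,x1))

Rewrite implications/biconditionals: A → B as ¬A ∨ B.
  ¬¬(¬(∃b ¬J(b,b)) ∨ (∃a ∃h (S(h) ∨ S(a)))) ∨ (∀b ¬S(b)) ∨ ¬(∀b J(b,b))
Drive negations inward (¬∀x A ≡ ∃x ¬A, ¬∃x A ≡ ∀x ¬A, De Morgan for ∧/∨):
  (∀b J(b,b)) ∨ (∃a ∃h (S(h) ∨ S(a))) ∨ (∀b ¬S(b)) ∨ (∃b ¬J(b,b))
Rename bound variables to avoid capture: b↦y1, b↦x1.
  (∀b J(b,b)) ∨ (∃a ∃h (S(h) ∨ S(a))) ∨ (∀y1 ¬S(y1)) ∨ (∃x1 ¬J(x1,x1))
Finally move all quantifiers to the prefix:
  ∀b ∃a ∃h ∀y1 ∃x1 (J(b,b) ∨ S(h) ∨ S(a) ∨ ¬S(y1) ∨ ¬J(x1,x1))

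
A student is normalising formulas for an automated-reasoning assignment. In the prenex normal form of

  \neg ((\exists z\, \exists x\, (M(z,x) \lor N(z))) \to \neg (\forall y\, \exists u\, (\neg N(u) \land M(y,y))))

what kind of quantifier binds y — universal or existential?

First replace A → B with ¬A ∨ B.
  \neg (\neg (\exists z\, \exists x\, (M(z,x) \lor N(z))) \lor \neg (\forall y\, \exists u\, (\neg N(u) \land M(y,y))))
Move each ¬ inward, flipping quantifiers it crosses:
  (\exists z\, \exists x\, (M(z,x) \lor N(z))) \land (\forall y\, \exists u\, (\neg N(u) \land M(y,y)))
All bound variables are already distinct, so no renaming is needed.
Pull the quantifiers to the front (each side's bound variable is not free in the other side):
  \exists z\, \exists x\, \forall y\, \exists u\, ((M(z,x) \lor N(z)) \land \neg N(u) \land M(y,y))
The quantifier \forall y sits under an even number of negations (counting the antecedent side of each →), so it remains universal.

universal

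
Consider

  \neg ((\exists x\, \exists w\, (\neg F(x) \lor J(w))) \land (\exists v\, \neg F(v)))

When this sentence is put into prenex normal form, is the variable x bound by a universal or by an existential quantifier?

Move each ¬ inward, flipping quantifiers it crosses:
  (\forall x\, \forall w\, (F(x) \land \neg J(w))) \lor (\forall v\, F(v))
All bound variables are already distinct, so no renaming is needed.
Finally move all quantifiers to the prefix:
  \forall x\, \forall w\, \forall v\, (F(x) \land \neg J(w) \lor F(v))
The quantifier \exists x sits under an odd number of negations, so it flips to \forall x.

universal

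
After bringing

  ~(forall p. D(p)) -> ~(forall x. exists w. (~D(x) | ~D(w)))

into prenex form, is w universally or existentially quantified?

universal

Rewrite implications/biconditionals: A → B as ¬A ∨ B.
  ~~(forall p. D(p)) | ~(forall x. exists w. (~D(x) | ~D(w)))
Push ¬ through the quantifiers and connectives to reach negation normal form:
  (forall p. D(p)) | (exists x. forall w. (D(x) & D(w)))
All bound variables are already distinct, so no renaming is needed.
Extract every quantifier outward, since the variables are now distinct and don't occur free across branches:
  forall p. exists x. forall w. (D(p) | D(x) & D(w))
The quantifier exists w sits under an odd number of negations (counting the antecedent side of each →), so it flips to forall w.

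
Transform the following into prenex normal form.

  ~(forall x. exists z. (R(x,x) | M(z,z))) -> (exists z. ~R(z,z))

Rewrite implications/biconditionals: A → B as ¬A ∨ B.
  ~~(forall x. exists z. (R(x,x) | M(z,z))) | (exists z. ~R(z,z))
Move each ¬ inward, flipping quantifiers it crosses:
  (forall x. exists z. (R(x,x) | M(z,z))) | (exists z. ~R(z,z))
Give each quantifier a distinct variable: z↦b.
  (forall x. exists z. (R(x,x) | M(z,z))) | (exists b. ~R(b,b))
Pull the quantifiers to the front (each side's bound variable is not free in the other side):
  forall x. exists z. exists b. (R(x,x) | M(z,z) | ~R(b,b))

forall x. exists z. exists b. (R(x,x) | M(z,z) | ~R(b,b))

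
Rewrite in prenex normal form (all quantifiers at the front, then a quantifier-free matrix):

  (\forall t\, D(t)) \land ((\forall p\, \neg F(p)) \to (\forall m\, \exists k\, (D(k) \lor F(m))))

Rewrite implications/biconditionals: A → B as ¬A ∨ B.
  (\forall t\, D(t)) \land (\neg (\forall p\, \neg F(p)) \lor (\forall m\, \exists k\, (D(k) \lor F(m))))
Drive negations inward (¬∀x A ≡ ∃x ¬A, ¬∃x A ≡ ∀x ¬A, De Morgan for ∧/∨):
  (\forall t\, D(t)) \land ((\exists p\, F(p)) \lor (\forall m\, \exists k\, (D(k) \lor F(m))))
All bound variables are already distinct, so no renaming is needed.
Finally move all quantifiers to the prefix:
  \forall t\, \exists p\, \forall m\, \exists k\, (D(t) \land (F(p) \lor D(k) \lor F(m)))

\forall t\, \exists p\, \forall m\, \exists k\, (D(t) \land (F(p) \lor D(k) \lor F(m)))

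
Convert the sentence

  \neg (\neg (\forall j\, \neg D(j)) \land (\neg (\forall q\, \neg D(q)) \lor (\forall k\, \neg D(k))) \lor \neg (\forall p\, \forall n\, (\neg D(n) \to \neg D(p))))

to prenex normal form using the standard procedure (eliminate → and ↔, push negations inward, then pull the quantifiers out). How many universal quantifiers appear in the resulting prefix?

First replace A → B with ¬A ∨ B.
  \neg (\neg (\forall j\, \neg D(j)) \land (\neg (\forall q\, \neg D(q)) \lor (\forall k\, \neg D(k))) \lor \neg (\forall p\, \forall n\, (\neg \neg D(n) \lor \neg D(p))))
Push ¬ through the quantifiers and connectives to reach negation normal form:
  ((\forall j\, \neg D(j)) \lor (\forall q\, \neg D(q)) \land (\exists k\, D(k))) \land (\forall p\, \forall n\, (D(n) \lor \neg D(p)))
Extract every quantifier outward, since the variables are now distinct and don't occur free across branches:
  \forall j\, \forall q\, \exists k\, \forall p\, \forall n\, ((\neg D(j) \lor \neg D(q) \land D(k)) \land (D(n) \lor \neg D(p)))
The prefix is \forall j \forall q \exists k \forall p \forall n: 4 universal, 1 existential.

4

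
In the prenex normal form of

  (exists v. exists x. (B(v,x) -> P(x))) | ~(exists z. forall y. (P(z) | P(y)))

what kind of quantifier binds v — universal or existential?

Rewrite implications/biconditionals: A → B as ¬A ∨ B.
  (exists v. exists x. (~B(v,x) | P(x))) | ~(exists z. forall y. (P(z) | P(y)))
Drive negations inward (¬∀x A ≡ ∃x ¬A, ¬∃x A ≡ ∀x ¬A, De Morgan for ∧/∨):
  (exists v. exists x. (~B(v,x) | P(x))) | (forall z. exists y. (~P(z) & ~P(y)))
Pull the quantifiers to the front (each side's bound variable is not free in the other side):
  exists v. exists x. forall z. exists y. (~B(v,x) | P(x) | ~P(z) & ~P(y))
The quantifier exists v sits under an even number of negations (counting the antecedent side of each →), so it remains existential.

existential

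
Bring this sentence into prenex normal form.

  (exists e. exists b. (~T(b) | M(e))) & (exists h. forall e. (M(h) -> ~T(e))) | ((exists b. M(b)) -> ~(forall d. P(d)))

exists e. exists b. exists h. forall p. forall q. exists d. ((~T(b) | M(e)) & (~M(h) | ~T(p)) | ~M(q) | ~P(d))

First replace A → B with ¬A ∨ B.
  (exists e. exists b. (~T(b) | M(e))) & (exists h. forall e. (~M(h) | ~T(e))) | ~(exists b. M(b)) | ~(forall d. P(d))
Push ¬ through the quantifiers and connectives to reach negation normal form:
  (exists e. exists b. (~T(b) | M(e))) & (exists h. forall e. (~M(h) | ~T(e))) | (forall b. ~M(b)) | (exists d. ~P(d))
Give each quantifier a distinct variable: e↦p, b↦q.
  (exists e. exists b. (~T(b) | M(e))) & (exists h. forall p. (~M(h) | ~T(p))) | (forall q. ~M(q)) | (exists d. ~P(d))
Finally move all quantifiers to the prefix:
  exists e. exists b. exists h. forall p. forall q. exists d. ((~T(b) | M(e)) & (~M(h) | ~T(p)) | ~M(q) | ~P(d))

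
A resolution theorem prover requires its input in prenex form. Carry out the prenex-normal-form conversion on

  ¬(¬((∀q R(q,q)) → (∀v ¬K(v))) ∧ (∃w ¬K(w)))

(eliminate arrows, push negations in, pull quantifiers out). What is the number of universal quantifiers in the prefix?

First replace A → B with ¬A ∨ B.
  ¬(¬(¬(∀q R(q,q)) ∨ (∀v ¬K(v))) ∧ (∃w ¬K(w)))
Drive negations inward (¬∀x A ≡ ∃x ¬A, ¬∃x A ≡ ∀x ¬A, De Morgan for ∧/∨):
  (∃q ¬R(q,q)) ∨ (∀v ¬K(v)) ∨ (∀w K(w))
All bound variables are already distinct, so no renaming is needed.
Extract every quantifier outward, since the variables are now distinct and don't occur free across branches:
  ∃q ∀v ∀w (¬R(q,q) ∨ ¬K(v) ∨ K(w))
The prefix is ∃q ∀v ∀w: 2 universal, 1 existential.

2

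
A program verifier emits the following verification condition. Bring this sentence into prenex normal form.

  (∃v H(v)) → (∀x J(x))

Eliminate → and ↔ using ¬ and ∨.
  ¬(∃v H(v)) ∨ (∀x J(x))
Move each ¬ inward, flipping quantifiers it crosses:
  (∀v ¬H(v)) ∨ (∀x J(x))
Extract every quantifier outward, since the variables are now distinct and don't occur free across branches:
  ∀v ∀x (¬H(v) ∨ J(x))

∀v ∀x (¬H(v) ∨ J(x))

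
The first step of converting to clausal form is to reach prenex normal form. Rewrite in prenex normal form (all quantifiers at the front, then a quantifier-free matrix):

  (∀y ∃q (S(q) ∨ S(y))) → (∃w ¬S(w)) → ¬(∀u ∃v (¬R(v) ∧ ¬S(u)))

Eliminate → and ↔ using ¬ and ∨.
  ¬(∀y ∃q (S(q) ∨ S(y))) ∨ ¬(∃w ¬S(w)) ∨ ¬(∀u ∃v (¬R(v) ∧ ¬S(u)))
Push ¬ through the quantifiers and connectives to reach negation normal form:
  (∃y ∀q (¬S(q) ∧ ¬S(y))) ∨ (∀w S(w)) ∨ (∃u ∀v (R(v) ∨ S(u)))
Pull the quantifiers to the front (each side's bound variable is not free in the other side):
  ∃y ∀q ∀w ∃u ∀v (¬S(q) ∧ ¬S(y) ∨ S(w) ∨ R(v) ∨ S(u))

∃y ∀q ∀w ∃u ∀v (¬S(q) ∧ ¬S(y) ∨ S(w) ∨ R(v) ∨ S(u))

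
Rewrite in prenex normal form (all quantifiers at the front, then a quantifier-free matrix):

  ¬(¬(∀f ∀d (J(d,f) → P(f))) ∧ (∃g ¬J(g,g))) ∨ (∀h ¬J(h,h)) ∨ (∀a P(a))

∀f ∀d ∀g ∀h ∀a (¬J(d,f) ∨ P(f) ∨ J(g,g) ∨ ¬J(h,h) ∨ P(a))

First replace A → B with ¬A ∨ B.
  ¬(¬(∀f ∀d (¬J(d,f) ∨ P(f))) ∧ (∃g ¬J(g,g))) ∨ (∀h ¬J(h,h)) ∨ (∀a P(a))
Drive negations inward (¬∀x A ≡ ∃x ¬A, ¬∃x A ≡ ∀x ¬A, De Morgan for ∧/∨):
  (∀f ∀d (¬J(d,f) ∨ P(f))) ∨ (∀g J(g,g)) ∨ (∀h ¬J(h,h)) ∨ (∀a P(a))
Finally move all quantifiers to the prefix:
  ∀f ∀d ∀g ∀h ∀a (¬J(d,f) ∨ P(f) ∨ J(g,g) ∨ ¬J(h,h) ∨ P(a))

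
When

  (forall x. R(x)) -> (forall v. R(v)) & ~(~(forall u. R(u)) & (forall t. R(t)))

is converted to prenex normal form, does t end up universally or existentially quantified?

Rewrite implications/biconditionals: A → B as ¬A ∨ B.
  ~(forall x. R(x)) | (forall v. R(v)) & ~(~(forall u. R(u)) & (forall t. R(t)))
Drive negations inward (¬∀x A ≡ ∃x ¬A, ¬∃x A ≡ ∀x ¬A, De Morgan for ∧/∨):
  (exists x. ~R(x)) | (forall v. R(v)) & ((forall u. R(u)) | (exists t. ~R(t)))
Pull the quantifiers to the front (each side's bound variable is not free in the other side):
  exists x. forall v. forall u. exists t. (~R(x) | R(v) & (R(u) | ~R(t)))
The quantifier forall t sits under an odd number of negations (counting the antecedent side of each →), so it flips to exists t.

existential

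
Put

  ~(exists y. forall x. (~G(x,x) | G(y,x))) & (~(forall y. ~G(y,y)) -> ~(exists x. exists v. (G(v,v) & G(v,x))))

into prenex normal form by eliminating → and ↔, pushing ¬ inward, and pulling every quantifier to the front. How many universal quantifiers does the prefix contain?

4

Rewrite implications/biconditionals: A → B as ¬A ∨ B.
  ~(exists y. forall x. (~G(x,x) | G(y,x))) & (~~(forall y. ~G(y,y)) | ~(exists x. exists v. (G(v,v) & G(v,x))))
Push ¬ through the quantifiers and connectives to reach negation normal form:
  (forall y. exists x. (G(x,x) & ~G(y,x))) & ((forall y. ~G(y,y)) | (forall x. forall v. (~G(v,v) | ~G(v,x))))
Rename bound variables to avoid capture: y↦t, x↦z1.
  (forall y. exists x. (G(x,x) & ~G(y,x))) & ((forall t. ~G(t,t)) | (forall z1. forall v. (~G(v,v) | ~G(v,z1))))
Finally move all quantifiers to the prefix:
  forall y. exists x. forall t. forall z1. forall v. (G(x,x) & ~G(y,x) & (~G(t,t) | ~G(v,v) | ~G(v,z1)))
The prefix is forall y exists x forall t forall z1 forall v: 4 universal, 1 existential.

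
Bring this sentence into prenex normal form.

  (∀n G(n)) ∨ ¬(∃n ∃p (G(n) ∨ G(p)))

∀n ∀y ∀p (G(n) ∨ ¬G(y) ∧ ¬G(p))

Push ¬ through the quantifiers and connectives to reach negation normal form:
  (∀n G(n)) ∨ (∀n ∀p (¬G(n) ∧ ¬G(p)))
Standardize variables apart so no two quantifiers bind the same name: n↦y.
  (∀n G(n)) ∨ (∀y ∀p (¬G(y) ∧ ¬G(p)))
Pull the quantifiers to the front (each side's bound variable is not free in the other side):
  ∀n ∀y ∀p (G(n) ∨ ¬G(y) ∧ ¬G(p))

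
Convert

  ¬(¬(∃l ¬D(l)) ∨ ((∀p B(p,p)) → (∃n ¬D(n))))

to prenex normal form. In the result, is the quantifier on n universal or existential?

Eliminate → and ↔ using ¬ and ∨.
  ¬(¬(∃l ¬D(l)) ∨ ¬(∀p B(p,p)) ∨ (∃n ¬D(n)))
Push ¬ through the quantifiers and connectives to reach negation normal form:
  (∃l ¬D(l)) ∧ (∀p B(p,p)) ∧ (∀n D(n))
All bound variables are already distinct, so no renaming is needed.
Finally move all quantifiers to the prefix:
  ∃l ∀p ∀n (¬D(l) ∧ B(p,p) ∧ D(n))
The quantifier ∃n sits under an odd number of negations (counting the antecedent side of each →), so it flips to ∀n.

universal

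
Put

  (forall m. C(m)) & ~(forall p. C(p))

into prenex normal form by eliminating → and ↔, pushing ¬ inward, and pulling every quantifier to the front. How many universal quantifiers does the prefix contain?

1

Push ¬ through the quantifiers and connectives to reach negation normal form:
  (forall m. C(m)) & (exists p. ~C(p))
Pull the quantifiers to the front (each side's bound variable is not free in the other side):
  forall m. exists p. (C(m) & ~C(p))
The prefix is forall m exists p: 1 universal, 1 existential.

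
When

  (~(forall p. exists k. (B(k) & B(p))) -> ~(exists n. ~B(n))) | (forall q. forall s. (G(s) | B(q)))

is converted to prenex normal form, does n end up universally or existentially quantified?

First replace A → B with ¬A ∨ B.
  ~~(forall p. exists k. (B(k) & B(p))) | ~(exists n. ~B(n)) | (forall q. forall s. (G(s) | B(q)))
Drive negations inward (¬∀x A ≡ ∃x ¬A, ¬∃x A ≡ ∀x ¬A, De Morgan for ∧/∨):
  (forall p. exists k. (B(k) & B(p))) | (forall n. B(n)) | (forall q. forall s. (G(s) | B(q)))
All bound variables are already distinct, so no renaming is needed.
Extract every quantifier outward, since the variables are now distinct and don't occur free across branches:
  forall p. exists k. forall n. forall q. forall s. (B(k) & B(p) | B(n) | G(s) | B(q))
The quantifier exists n sits under an odd number of negations (counting the antecedent side of each →), so it flips to forall n.

universal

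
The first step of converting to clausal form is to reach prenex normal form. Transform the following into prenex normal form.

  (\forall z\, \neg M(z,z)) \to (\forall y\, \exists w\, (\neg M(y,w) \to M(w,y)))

\exists z\, \forall y\, \exists w\, (M(z,z) \lor M(y,w) \lor M(w,y))

First replace A → B with ¬A ∨ B.
  \neg (\forall z\, \neg M(z,z)) \lor (\forall y\, \exists w\, (\neg \neg M(y,w) \lor M(w,y)))
Push ¬ through the quantifiers and connectives to reach negation normal form:
  (\exists z\, M(z,z)) \lor (\forall y\, \exists w\, (M(y,w) \lor M(w,y)))
Finally move all quantifiers to the prefix:
  \exists z\, \forall y\, \exists w\, (M(z,z) \lor M(y,w) \lor M(w,y))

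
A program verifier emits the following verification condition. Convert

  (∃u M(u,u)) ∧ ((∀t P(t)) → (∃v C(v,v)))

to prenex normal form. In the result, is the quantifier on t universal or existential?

Eliminate → and ↔ using ¬ and ∨.
  (∃u M(u,u)) ∧ (¬(∀t P(t)) ∨ (∃v C(v,v)))
Push ¬ through the quantifiers and connectives to reach negation normal form:
  (∃u M(u,u)) ∧ ((∃t ¬P(t)) ∨ (∃v C(v,v)))
Extract every quantifier outward, since the variables are now distinct and don't occur free across branches:
  ∃u ∃t ∃v (M(u,u) ∧ (¬P(t) ∨ C(v,v)))
The quantifier ∀t sits under an odd number of negations (counting the antecedent side of each →), so it flips to ∃t.

existential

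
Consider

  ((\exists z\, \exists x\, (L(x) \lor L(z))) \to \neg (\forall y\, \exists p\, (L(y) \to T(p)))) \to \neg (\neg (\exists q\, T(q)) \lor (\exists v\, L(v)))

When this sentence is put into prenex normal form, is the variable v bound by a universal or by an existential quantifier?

universal

Rewrite implications/biconditionals: A → B as ¬A ∨ B.
  \neg (\neg (\exists z\, \exists x\, (L(x) \lor L(z))) \lor \neg (\forall y\, \exists p\, (\neg L(y) \lor T(p)))) \lor \neg (\neg (\exists q\, T(q)) \lor (\exists v\, L(v)))
Drive negations inward (¬∀x A ≡ ∃x ¬A, ¬∃x A ≡ ∀x ¬A, De Morgan for ∧/∨):
  (\exists z\, \exists x\, (L(x) \lor L(z))) \land (\forall y\, \exists p\, (\neg L(y) \lor T(p))) \lor (\exists q\, T(q)) \land (\forall v\, \neg L(v))
All bound variables are already distinct, so no renaming is needed.
Extract every quantifier outward, since the variables are now distinct and don't occur free across branches:
  \exists z\, \exists x\, \forall y\, \exists p\, \exists q\, \forall v\, ((L(x) \lor L(z)) \land (\neg L(y) \lor T(p)) \lor T(q) \land \neg L(v))
The quantifier \exists v sits under an odd number of negations (counting the antecedent side of each →), so it flips to \forall v.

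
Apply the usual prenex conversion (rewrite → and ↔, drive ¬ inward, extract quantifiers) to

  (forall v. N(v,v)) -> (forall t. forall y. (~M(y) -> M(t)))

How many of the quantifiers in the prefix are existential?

1

Rewrite implications/biconditionals: A → B as ¬A ∨ B.
  ~(forall v. N(v,v)) | (forall t. forall y. (~~M(y) | M(t)))
Move each ¬ inward, flipping quantifiers it crosses:
  (exists v. ~N(v,v)) | (forall t. forall y. (M(y) | M(t)))
All bound variables are already distinct, so no renaming is needed.
Finally move all quantifiers to the prefix:
  exists v. forall t. forall y. (~N(v,v) | M(y) | M(t))
The prefix is exists v forall t forall y: 2 universal, 1 existential.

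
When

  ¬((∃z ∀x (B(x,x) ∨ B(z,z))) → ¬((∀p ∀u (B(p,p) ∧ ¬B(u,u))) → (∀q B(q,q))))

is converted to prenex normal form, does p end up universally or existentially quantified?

First replace A → B with ¬A ∨ B.
  ¬(¬(∃z ∀x (B(x,x) ∨ B(z,z))) ∨ ¬(¬(∀p ∀u (B(p,p) ∧ ¬B(u,u))) ∨ (∀q B(q,q))))
Move each ¬ inward, flipping quantifiers it crosses:
  (∃z ∀x (B(x,x) ∨ B(z,z))) ∧ ((∃p ∃u (¬B(p,p) ∨ B(u,u))) ∨ (∀q B(q,q)))
Pull the quantifiers to the front (each side's bound variable is not free in the other side):
  ∃z ∀x ∃p ∃u ∀q ((B(x,x) ∨ B(z,z)) ∧ (¬B(p,p) ∨ B(u,u) ∨ B(q,q)))
The quantifier ∀p sits under an odd number of negations (counting the antecedent side of each →), so it flips to ∃p.

existential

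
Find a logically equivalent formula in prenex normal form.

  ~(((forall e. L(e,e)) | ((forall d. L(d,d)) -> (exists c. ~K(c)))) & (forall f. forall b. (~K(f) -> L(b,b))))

exists e. forall d. forall c. exists f. exists b. (~L(e,e) & L(d,d) & K(c) | ~K(f) & ~L(b,b))

Eliminate → and ↔ using ¬ and ∨.
  ~(((forall e. L(e,e)) | ~(forall d. L(d,d)) | (exists c. ~K(c))) & (forall f. forall b. (~~K(f) | L(b,b))))
Push ¬ through the quantifiers and connectives to reach negation normal form:
  (exists e. ~L(e,e)) & (forall d. L(d,d)) & (forall c. K(c)) | (exists f. exists b. (~K(f) & ~L(b,b)))
Finally move all quantifiers to the prefix:
  exists e. forall d. forall c. exists f. exists b. (~L(e,e) & L(d,d) & K(c) | ~K(f) & ~L(b,b))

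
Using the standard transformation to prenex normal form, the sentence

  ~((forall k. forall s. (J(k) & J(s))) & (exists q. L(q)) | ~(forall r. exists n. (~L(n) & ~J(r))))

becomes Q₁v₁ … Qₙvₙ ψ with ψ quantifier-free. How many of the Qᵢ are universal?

2

Drive negations inward (¬∀x A ≡ ∃x ¬A, ¬∃x A ≡ ∀x ¬A, De Morgan for ∧/∨):
  ((exists k. exists s. (~J(k) | ~J(s))) | (forall q. ~L(q))) & (forall r. exists n. (~L(n) & ~J(r)))
All bound variables are already distinct, so no renaming is needed.
Pull the quantifiers to the front (each side's bound variable is not free in the other side):
  exists k. exists s. forall q. forall r. exists n. ((~J(k) | ~J(s) | ~L(q)) & ~L(n) & ~J(r))
The prefix is exists k exists s forall q forall r exists n: 2 universal, 3 existential.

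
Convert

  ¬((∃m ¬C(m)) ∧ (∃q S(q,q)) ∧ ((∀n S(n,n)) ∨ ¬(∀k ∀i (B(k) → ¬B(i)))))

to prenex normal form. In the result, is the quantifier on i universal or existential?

universal

Eliminate → and ↔ using ¬ and ∨.
  ¬((∃m ¬C(m)) ∧ (∃q S(q,q)) ∧ ((∀n S(n,n)) ∨ ¬(∀k ∀i (¬B(k) ∨ ¬B(i)))))
Push ¬ through the quantifiers and connectives to reach negation normal form:
  (∀m C(m)) ∨ (∀q ¬S(q,q)) ∨ (∃n ¬S(n,n)) ∧ (∀k ∀i (¬B(k) ∨ ¬B(i)))
All bound variables are already distinct, so no renaming is needed.
Pull the quantifiers to the front (each side's bound variable is not free in the other side):
  ∀m ∀q ∃n ∀k ∀i (C(m) ∨ ¬S(q,q) ∨ ¬S(n,n) ∧ (¬B(k) ∨ ¬B(i)))
The quantifier ∀i sits under an even number of negations (counting the antecedent side of each →), so it remains universal.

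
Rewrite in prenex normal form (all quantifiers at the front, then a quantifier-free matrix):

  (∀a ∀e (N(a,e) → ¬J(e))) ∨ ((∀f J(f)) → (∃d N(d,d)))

First replace A → B with ¬A ∨ B.
  (∀a ∀e (¬N(a,e) ∨ ¬J(e))) ∨ ¬(∀f J(f)) ∨ (∃d N(d,d))
Move each ¬ inward, flipping quantifiers it crosses:
  (∀a ∀e (¬N(a,e) ∨ ¬J(e))) ∨ (∃f ¬J(f)) ∨ (∃d N(d,d))
All bound variables are already distinct, so no renaming is needed.
Pull the quantifiers to the front (each side's bound variable is not free in the other side):
  ∀a ∀e ∃f ∃d (¬N(a,e) ∨ ¬J(e) ∨ ¬J(f) ∨ N(d,d))

∀a ∀e ∃f ∃d (¬N(a,e) ∨ ¬J(e) ∨ ¬J(f) ∨ N(d,d))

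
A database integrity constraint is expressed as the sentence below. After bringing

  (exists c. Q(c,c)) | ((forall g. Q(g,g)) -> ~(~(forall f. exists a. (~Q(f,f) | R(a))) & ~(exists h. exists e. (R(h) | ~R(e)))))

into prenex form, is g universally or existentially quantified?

existential

Eliminate → and ↔ using ¬ and ∨.
  (exists c. Q(c,c)) | ~(forall g. Q(g,g)) | ~(~(forall f. exists a. (~Q(f,f) | R(a))) & ~(exists h. exists e. (R(h) | ~R(e))))
Move each ¬ inward, flipping quantifiers it crosses:
  (exists c. Q(c,c)) | (exists g. ~Q(g,g)) | (forall f. exists a. (~Q(f,f) | R(a))) | (exists h. exists e. (R(h) | ~R(e)))
Finally move all quantifiers to the prefix:
  exists c. exists g. forall f. exists a. exists h. exists e. (Q(c,c) | ~Q(g,g) | ~Q(f,f) | R(a) | R(h) | ~R(e))
The quantifier forall g sits under an odd number of negations (counting the antecedent side of each →), so it flips to exists g.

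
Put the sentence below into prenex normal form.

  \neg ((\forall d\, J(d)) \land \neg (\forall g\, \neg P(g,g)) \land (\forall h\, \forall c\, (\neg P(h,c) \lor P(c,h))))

Move each ¬ inward, flipping quantifiers it crosses:
  (\exists d\, \neg J(d)) \lor (\forall g\, \neg P(g,g)) \lor (\exists h\, \exists c\, (P(h,c) \land \neg P(c,h)))
All bound variables are already distinct, so no renaming is needed.
Pull the quantifiers to the front (each side's bound variable is not free in the other side):
  \exists d\, \forall g\, \exists h\, \exists c\, (\neg J(d) \lor \neg P(g,g) \lor P(h,c) \land \neg P(c,h))

\exists d\, \forall g\, \exists h\, \exists c\, (\neg J(d) \lor \neg P(g,g) \lor P(h,c) \land \neg P(c,h))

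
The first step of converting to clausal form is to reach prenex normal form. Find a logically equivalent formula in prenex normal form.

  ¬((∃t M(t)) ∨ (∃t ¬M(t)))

Drive negations inward (¬∀x A ≡ ∃x ¬A, ¬∃x A ≡ ∀x ¬A, De Morgan for ∧/∨):
  (∀t ¬M(t)) ∧ (∀t M(t))
Rename bound variables to avoid capture: t↦v.
  (∀t ¬M(t)) ∧ (∀v M(v))
Pull the quantifiers to the front (each side's bound variable is not free in the other side):
  ∀t ∀v (¬M(t) ∧ M(v))

∀t ∀v (¬M(t) ∧ M(v))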